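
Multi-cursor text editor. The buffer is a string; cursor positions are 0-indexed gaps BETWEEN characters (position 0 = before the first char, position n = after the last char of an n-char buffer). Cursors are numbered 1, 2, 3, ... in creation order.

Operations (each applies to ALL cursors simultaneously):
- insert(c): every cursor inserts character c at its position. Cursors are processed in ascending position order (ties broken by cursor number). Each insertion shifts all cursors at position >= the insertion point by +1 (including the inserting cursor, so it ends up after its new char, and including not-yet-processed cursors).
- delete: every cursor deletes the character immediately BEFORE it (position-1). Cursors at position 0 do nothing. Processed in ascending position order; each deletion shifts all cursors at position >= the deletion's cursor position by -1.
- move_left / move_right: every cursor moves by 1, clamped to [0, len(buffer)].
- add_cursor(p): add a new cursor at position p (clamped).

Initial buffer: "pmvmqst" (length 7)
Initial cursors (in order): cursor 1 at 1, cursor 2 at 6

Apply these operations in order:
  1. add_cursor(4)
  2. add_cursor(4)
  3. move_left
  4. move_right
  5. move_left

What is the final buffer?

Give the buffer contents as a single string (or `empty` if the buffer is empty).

Answer: pmvmqst

Derivation:
After op 1 (add_cursor(4)): buffer="pmvmqst" (len 7), cursors c1@1 c3@4 c2@6, authorship .......
After op 2 (add_cursor(4)): buffer="pmvmqst" (len 7), cursors c1@1 c3@4 c4@4 c2@6, authorship .......
After op 3 (move_left): buffer="pmvmqst" (len 7), cursors c1@0 c3@3 c4@3 c2@5, authorship .......
After op 4 (move_right): buffer="pmvmqst" (len 7), cursors c1@1 c3@4 c4@4 c2@6, authorship .......
After op 5 (move_left): buffer="pmvmqst" (len 7), cursors c1@0 c3@3 c4@3 c2@5, authorship .......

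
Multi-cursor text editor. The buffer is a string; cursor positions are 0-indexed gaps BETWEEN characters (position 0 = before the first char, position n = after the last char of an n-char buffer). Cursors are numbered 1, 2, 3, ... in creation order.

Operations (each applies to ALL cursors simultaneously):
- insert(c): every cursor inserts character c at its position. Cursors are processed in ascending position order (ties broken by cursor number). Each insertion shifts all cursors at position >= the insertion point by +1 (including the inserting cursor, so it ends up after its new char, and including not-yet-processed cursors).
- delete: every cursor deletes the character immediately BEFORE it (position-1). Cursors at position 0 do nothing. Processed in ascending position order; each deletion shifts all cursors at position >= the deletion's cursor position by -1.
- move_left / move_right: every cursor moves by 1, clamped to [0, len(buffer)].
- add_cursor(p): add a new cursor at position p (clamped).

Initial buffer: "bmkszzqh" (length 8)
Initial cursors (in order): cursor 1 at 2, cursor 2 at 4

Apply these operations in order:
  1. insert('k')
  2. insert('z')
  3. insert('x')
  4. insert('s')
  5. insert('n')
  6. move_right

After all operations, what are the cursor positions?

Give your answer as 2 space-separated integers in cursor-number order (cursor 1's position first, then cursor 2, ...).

Answer: 8 15

Derivation:
After op 1 (insert('k')): buffer="bmkkskzzqh" (len 10), cursors c1@3 c2@6, authorship ..1..2....
After op 2 (insert('z')): buffer="bmkzkskzzzqh" (len 12), cursors c1@4 c2@8, authorship ..11..22....
After op 3 (insert('x')): buffer="bmkzxkskzxzzqh" (len 14), cursors c1@5 c2@10, authorship ..111..222....
After op 4 (insert('s')): buffer="bmkzxskskzxszzqh" (len 16), cursors c1@6 c2@12, authorship ..1111..2222....
After op 5 (insert('n')): buffer="bmkzxsnkskzxsnzzqh" (len 18), cursors c1@7 c2@14, authorship ..11111..22222....
After op 6 (move_right): buffer="bmkzxsnkskzxsnzzqh" (len 18), cursors c1@8 c2@15, authorship ..11111..22222....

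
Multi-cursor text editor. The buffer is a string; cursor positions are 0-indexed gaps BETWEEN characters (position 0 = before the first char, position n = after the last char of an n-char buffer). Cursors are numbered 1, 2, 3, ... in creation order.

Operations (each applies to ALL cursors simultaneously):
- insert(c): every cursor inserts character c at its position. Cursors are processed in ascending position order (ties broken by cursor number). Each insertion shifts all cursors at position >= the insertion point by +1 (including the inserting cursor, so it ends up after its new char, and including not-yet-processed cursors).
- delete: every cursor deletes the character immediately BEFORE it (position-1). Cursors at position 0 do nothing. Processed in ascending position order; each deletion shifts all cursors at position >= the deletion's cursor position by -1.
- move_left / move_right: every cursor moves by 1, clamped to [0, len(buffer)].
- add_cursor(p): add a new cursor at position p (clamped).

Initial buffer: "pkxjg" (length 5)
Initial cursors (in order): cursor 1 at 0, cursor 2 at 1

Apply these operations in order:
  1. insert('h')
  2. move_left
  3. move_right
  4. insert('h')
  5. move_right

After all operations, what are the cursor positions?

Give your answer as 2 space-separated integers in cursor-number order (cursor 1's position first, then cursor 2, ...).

After op 1 (insert('h')): buffer="hphkxjg" (len 7), cursors c1@1 c2@3, authorship 1.2....
After op 2 (move_left): buffer="hphkxjg" (len 7), cursors c1@0 c2@2, authorship 1.2....
After op 3 (move_right): buffer="hphkxjg" (len 7), cursors c1@1 c2@3, authorship 1.2....
After op 4 (insert('h')): buffer="hhphhkxjg" (len 9), cursors c1@2 c2@5, authorship 11.22....
After op 5 (move_right): buffer="hhphhkxjg" (len 9), cursors c1@3 c2@6, authorship 11.22....

Answer: 3 6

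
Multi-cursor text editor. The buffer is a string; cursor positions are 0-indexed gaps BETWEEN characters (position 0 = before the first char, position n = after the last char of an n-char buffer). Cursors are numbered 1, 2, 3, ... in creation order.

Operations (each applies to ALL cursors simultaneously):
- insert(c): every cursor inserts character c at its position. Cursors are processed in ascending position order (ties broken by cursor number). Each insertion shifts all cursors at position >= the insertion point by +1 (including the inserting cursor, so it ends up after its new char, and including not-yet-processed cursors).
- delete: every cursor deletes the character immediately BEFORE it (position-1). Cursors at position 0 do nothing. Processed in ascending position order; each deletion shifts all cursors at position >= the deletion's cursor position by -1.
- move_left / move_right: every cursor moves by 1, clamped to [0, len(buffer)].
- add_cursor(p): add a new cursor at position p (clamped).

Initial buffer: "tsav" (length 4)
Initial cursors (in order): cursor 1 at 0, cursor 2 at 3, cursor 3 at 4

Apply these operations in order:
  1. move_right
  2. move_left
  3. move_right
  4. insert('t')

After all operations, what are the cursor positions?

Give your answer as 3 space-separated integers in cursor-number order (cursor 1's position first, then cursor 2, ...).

After op 1 (move_right): buffer="tsav" (len 4), cursors c1@1 c2@4 c3@4, authorship ....
After op 2 (move_left): buffer="tsav" (len 4), cursors c1@0 c2@3 c3@3, authorship ....
After op 3 (move_right): buffer="tsav" (len 4), cursors c1@1 c2@4 c3@4, authorship ....
After op 4 (insert('t')): buffer="ttsavtt" (len 7), cursors c1@2 c2@7 c3@7, authorship .1...23

Answer: 2 7 7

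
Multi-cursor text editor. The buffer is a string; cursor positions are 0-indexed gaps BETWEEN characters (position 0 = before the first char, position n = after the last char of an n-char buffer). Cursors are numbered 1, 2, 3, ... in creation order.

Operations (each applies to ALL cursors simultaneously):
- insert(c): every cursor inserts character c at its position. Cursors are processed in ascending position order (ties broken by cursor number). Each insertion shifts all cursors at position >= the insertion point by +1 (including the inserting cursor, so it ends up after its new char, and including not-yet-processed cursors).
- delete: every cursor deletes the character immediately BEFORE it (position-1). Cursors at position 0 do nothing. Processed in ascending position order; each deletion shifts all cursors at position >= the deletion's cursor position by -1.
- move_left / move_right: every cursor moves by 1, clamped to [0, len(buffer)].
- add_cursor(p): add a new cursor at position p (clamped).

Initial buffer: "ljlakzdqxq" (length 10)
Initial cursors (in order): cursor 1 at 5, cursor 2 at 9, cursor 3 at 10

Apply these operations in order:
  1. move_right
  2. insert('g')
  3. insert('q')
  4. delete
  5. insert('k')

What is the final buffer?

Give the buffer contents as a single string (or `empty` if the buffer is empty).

Answer: ljlakzgkdqxqggkk

Derivation:
After op 1 (move_right): buffer="ljlakzdqxq" (len 10), cursors c1@6 c2@10 c3@10, authorship ..........
After op 2 (insert('g')): buffer="ljlakzgdqxqgg" (len 13), cursors c1@7 c2@13 c3@13, authorship ......1....23
After op 3 (insert('q')): buffer="ljlakzgqdqxqggqq" (len 16), cursors c1@8 c2@16 c3@16, authorship ......11....2323
After op 4 (delete): buffer="ljlakzgdqxqgg" (len 13), cursors c1@7 c2@13 c3@13, authorship ......1....23
After op 5 (insert('k')): buffer="ljlakzgkdqxqggkk" (len 16), cursors c1@8 c2@16 c3@16, authorship ......11....2323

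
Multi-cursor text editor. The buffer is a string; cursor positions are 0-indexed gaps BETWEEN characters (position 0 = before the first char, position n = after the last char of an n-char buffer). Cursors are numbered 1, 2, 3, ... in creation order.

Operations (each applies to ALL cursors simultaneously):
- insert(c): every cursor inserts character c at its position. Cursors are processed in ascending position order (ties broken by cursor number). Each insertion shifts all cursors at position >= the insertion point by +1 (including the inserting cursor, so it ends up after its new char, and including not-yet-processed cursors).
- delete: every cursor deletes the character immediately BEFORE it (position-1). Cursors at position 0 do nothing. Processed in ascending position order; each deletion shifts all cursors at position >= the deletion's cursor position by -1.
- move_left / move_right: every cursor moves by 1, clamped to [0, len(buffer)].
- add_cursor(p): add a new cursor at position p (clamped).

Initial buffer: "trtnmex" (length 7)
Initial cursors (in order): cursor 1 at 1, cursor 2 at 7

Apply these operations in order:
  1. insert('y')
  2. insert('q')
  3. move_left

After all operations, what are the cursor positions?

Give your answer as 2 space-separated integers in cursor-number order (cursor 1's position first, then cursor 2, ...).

Answer: 2 10

Derivation:
After op 1 (insert('y')): buffer="tyrtnmexy" (len 9), cursors c1@2 c2@9, authorship .1......2
After op 2 (insert('q')): buffer="tyqrtnmexyq" (len 11), cursors c1@3 c2@11, authorship .11......22
After op 3 (move_left): buffer="tyqrtnmexyq" (len 11), cursors c1@2 c2@10, authorship .11......22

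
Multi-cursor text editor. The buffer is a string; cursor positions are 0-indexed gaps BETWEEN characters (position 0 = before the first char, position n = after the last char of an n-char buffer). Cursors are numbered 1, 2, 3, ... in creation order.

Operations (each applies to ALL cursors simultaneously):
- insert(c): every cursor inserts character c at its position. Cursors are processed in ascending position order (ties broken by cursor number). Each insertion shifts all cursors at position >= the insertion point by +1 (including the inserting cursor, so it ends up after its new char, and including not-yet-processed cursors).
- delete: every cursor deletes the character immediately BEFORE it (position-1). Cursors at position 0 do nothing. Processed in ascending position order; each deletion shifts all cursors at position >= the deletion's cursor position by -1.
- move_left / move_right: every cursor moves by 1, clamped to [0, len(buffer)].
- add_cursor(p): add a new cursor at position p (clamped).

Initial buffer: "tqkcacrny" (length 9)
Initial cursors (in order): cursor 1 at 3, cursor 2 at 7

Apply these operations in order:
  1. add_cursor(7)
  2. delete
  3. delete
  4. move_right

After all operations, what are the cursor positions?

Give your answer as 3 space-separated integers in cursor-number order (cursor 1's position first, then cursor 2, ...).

After op 1 (add_cursor(7)): buffer="tqkcacrny" (len 9), cursors c1@3 c2@7 c3@7, authorship .........
After op 2 (delete): buffer="tqcany" (len 6), cursors c1@2 c2@4 c3@4, authorship ......
After op 3 (delete): buffer="tny" (len 3), cursors c1@1 c2@1 c3@1, authorship ...
After op 4 (move_right): buffer="tny" (len 3), cursors c1@2 c2@2 c3@2, authorship ...

Answer: 2 2 2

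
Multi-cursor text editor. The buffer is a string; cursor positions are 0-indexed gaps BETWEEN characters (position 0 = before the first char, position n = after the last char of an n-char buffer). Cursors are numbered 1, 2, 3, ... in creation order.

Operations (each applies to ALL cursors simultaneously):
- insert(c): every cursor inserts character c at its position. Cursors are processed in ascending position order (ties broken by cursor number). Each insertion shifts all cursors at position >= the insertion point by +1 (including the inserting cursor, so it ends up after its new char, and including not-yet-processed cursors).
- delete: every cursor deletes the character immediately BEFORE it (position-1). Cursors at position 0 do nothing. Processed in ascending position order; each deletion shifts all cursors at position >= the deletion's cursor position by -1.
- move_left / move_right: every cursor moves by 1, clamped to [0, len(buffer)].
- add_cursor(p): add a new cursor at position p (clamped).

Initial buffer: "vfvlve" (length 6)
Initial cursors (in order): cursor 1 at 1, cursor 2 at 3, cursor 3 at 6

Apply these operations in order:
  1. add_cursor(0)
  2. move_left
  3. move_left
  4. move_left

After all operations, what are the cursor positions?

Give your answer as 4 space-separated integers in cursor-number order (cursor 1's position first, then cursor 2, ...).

Answer: 0 0 3 0

Derivation:
After op 1 (add_cursor(0)): buffer="vfvlve" (len 6), cursors c4@0 c1@1 c2@3 c3@6, authorship ......
After op 2 (move_left): buffer="vfvlve" (len 6), cursors c1@0 c4@0 c2@2 c3@5, authorship ......
After op 3 (move_left): buffer="vfvlve" (len 6), cursors c1@0 c4@0 c2@1 c3@4, authorship ......
After op 4 (move_left): buffer="vfvlve" (len 6), cursors c1@0 c2@0 c4@0 c3@3, authorship ......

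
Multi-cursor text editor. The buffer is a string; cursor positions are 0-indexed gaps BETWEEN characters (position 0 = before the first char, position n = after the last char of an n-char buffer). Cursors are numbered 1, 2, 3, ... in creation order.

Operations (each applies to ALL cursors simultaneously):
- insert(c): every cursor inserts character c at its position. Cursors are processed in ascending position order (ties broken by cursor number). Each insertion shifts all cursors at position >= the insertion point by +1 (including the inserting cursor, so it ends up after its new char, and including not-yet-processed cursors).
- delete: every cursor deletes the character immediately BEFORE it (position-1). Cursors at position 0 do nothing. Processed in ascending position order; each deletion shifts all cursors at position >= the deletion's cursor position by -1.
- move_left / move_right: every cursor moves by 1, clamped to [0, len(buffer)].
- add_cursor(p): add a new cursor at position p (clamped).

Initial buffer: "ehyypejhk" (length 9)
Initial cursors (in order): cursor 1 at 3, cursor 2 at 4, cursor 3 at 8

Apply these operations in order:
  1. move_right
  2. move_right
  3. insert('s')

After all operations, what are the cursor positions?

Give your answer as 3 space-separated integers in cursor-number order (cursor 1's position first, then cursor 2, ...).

After op 1 (move_right): buffer="ehyypejhk" (len 9), cursors c1@4 c2@5 c3@9, authorship .........
After op 2 (move_right): buffer="ehyypejhk" (len 9), cursors c1@5 c2@6 c3@9, authorship .........
After op 3 (insert('s')): buffer="ehyypsesjhks" (len 12), cursors c1@6 c2@8 c3@12, authorship .....1.2...3

Answer: 6 8 12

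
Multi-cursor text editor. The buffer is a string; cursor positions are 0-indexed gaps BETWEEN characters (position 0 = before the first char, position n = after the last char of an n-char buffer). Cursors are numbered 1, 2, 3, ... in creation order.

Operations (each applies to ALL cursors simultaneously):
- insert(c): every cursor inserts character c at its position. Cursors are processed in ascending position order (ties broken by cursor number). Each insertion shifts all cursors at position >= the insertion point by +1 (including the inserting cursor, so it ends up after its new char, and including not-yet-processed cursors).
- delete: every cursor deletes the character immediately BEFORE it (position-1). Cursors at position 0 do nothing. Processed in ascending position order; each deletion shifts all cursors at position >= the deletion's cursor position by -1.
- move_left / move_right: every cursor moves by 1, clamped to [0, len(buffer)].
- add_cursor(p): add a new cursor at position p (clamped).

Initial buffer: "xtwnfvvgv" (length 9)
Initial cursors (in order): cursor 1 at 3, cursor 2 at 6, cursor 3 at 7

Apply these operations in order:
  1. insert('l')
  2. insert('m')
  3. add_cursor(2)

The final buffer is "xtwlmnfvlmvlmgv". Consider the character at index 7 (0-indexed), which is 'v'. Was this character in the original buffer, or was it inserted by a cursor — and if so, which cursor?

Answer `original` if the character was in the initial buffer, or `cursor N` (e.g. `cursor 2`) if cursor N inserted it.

After op 1 (insert('l')): buffer="xtwlnfvlvlgv" (len 12), cursors c1@4 c2@8 c3@10, authorship ...1...2.3..
After op 2 (insert('m')): buffer="xtwlmnfvlmvlmgv" (len 15), cursors c1@5 c2@10 c3@13, authorship ...11...22.33..
After op 3 (add_cursor(2)): buffer="xtwlmnfvlmvlmgv" (len 15), cursors c4@2 c1@5 c2@10 c3@13, authorship ...11...22.33..
Authorship (.=original, N=cursor N): . . . 1 1 . . . 2 2 . 3 3 . .
Index 7: author = original

Answer: original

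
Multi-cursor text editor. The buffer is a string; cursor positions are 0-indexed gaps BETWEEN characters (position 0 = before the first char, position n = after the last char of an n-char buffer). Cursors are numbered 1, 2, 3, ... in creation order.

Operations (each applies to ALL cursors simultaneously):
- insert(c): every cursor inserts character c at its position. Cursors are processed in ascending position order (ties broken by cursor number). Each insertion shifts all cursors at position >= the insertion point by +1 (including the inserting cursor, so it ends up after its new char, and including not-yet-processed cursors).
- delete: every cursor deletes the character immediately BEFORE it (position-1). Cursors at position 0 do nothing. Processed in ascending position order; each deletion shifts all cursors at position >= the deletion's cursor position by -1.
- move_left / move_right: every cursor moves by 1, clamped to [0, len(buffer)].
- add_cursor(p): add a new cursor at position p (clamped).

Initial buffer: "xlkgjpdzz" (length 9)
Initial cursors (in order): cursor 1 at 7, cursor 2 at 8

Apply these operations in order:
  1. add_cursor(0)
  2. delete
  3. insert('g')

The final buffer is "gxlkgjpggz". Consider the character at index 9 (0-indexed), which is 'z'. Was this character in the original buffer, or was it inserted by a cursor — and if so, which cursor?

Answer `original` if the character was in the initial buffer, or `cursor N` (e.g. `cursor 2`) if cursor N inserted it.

After op 1 (add_cursor(0)): buffer="xlkgjpdzz" (len 9), cursors c3@0 c1@7 c2@8, authorship .........
After op 2 (delete): buffer="xlkgjpz" (len 7), cursors c3@0 c1@6 c2@6, authorship .......
After op 3 (insert('g')): buffer="gxlkgjpggz" (len 10), cursors c3@1 c1@9 c2@9, authorship 3......12.
Authorship (.=original, N=cursor N): 3 . . . . . . 1 2 .
Index 9: author = original

Answer: original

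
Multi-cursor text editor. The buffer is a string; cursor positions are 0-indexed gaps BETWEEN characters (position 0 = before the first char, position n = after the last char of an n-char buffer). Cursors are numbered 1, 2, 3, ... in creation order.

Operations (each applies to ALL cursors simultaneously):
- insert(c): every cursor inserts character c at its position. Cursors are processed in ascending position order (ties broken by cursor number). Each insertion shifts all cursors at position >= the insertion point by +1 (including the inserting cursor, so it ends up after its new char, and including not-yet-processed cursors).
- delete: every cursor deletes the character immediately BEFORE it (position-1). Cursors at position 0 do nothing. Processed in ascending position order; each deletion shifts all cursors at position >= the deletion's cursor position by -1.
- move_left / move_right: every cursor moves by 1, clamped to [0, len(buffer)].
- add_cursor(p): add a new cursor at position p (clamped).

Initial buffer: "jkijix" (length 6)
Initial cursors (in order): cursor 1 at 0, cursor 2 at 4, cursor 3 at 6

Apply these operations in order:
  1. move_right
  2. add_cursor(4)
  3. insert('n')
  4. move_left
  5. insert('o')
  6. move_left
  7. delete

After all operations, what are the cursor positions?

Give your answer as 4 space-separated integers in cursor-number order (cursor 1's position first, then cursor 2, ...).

After op 1 (move_right): buffer="jkijix" (len 6), cursors c1@1 c2@5 c3@6, authorship ......
After op 2 (add_cursor(4)): buffer="jkijix" (len 6), cursors c1@1 c4@4 c2@5 c3@6, authorship ......
After op 3 (insert('n')): buffer="jnkijninxn" (len 10), cursors c1@2 c4@6 c2@8 c3@10, authorship .1...4.2.3
After op 4 (move_left): buffer="jnkijninxn" (len 10), cursors c1@1 c4@5 c2@7 c3@9, authorship .1...4.2.3
After op 5 (insert('o')): buffer="jonkijonionxon" (len 14), cursors c1@2 c4@7 c2@10 c3@13, authorship .11...44.22.33
After op 6 (move_left): buffer="jonkijonionxon" (len 14), cursors c1@1 c4@6 c2@9 c3@12, authorship .11...44.22.33
After op 7 (delete): buffer="onkiononon" (len 10), cursors c1@0 c4@4 c2@6 c3@8, authorship 11..442233

Answer: 0 6 8 4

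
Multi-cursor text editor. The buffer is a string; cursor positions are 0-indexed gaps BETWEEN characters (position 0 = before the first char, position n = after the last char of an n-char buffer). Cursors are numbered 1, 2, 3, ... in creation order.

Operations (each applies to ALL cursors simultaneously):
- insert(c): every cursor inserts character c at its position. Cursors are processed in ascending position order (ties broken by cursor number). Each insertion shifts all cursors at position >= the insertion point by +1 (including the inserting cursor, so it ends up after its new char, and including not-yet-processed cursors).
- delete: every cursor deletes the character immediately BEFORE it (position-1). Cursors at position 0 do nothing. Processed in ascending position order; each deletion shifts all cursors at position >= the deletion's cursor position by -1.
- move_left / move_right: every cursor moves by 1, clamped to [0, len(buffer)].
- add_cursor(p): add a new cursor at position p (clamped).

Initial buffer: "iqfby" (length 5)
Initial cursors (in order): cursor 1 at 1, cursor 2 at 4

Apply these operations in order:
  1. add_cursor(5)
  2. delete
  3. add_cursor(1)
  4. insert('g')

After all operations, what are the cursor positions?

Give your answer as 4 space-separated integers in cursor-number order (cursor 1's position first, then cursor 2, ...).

Answer: 1 6 6 3

Derivation:
After op 1 (add_cursor(5)): buffer="iqfby" (len 5), cursors c1@1 c2@4 c3@5, authorship .....
After op 2 (delete): buffer="qf" (len 2), cursors c1@0 c2@2 c3@2, authorship ..
After op 3 (add_cursor(1)): buffer="qf" (len 2), cursors c1@0 c4@1 c2@2 c3@2, authorship ..
After op 4 (insert('g')): buffer="gqgfgg" (len 6), cursors c1@1 c4@3 c2@6 c3@6, authorship 1.4.23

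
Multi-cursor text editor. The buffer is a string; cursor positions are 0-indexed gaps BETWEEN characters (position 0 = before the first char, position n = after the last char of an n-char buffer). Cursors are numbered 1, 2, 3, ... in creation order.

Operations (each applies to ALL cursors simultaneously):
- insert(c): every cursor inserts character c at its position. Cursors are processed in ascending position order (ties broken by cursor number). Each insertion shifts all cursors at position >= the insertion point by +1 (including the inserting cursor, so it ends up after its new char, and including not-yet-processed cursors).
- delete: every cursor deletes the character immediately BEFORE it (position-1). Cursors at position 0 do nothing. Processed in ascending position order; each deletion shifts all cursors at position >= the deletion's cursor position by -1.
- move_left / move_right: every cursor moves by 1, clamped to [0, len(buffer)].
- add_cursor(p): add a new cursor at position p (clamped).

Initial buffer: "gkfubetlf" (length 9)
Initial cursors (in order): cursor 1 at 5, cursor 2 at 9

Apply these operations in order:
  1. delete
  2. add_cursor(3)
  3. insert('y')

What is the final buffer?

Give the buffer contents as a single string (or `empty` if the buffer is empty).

Answer: gkfyuyetly

Derivation:
After op 1 (delete): buffer="gkfuetl" (len 7), cursors c1@4 c2@7, authorship .......
After op 2 (add_cursor(3)): buffer="gkfuetl" (len 7), cursors c3@3 c1@4 c2@7, authorship .......
After op 3 (insert('y')): buffer="gkfyuyetly" (len 10), cursors c3@4 c1@6 c2@10, authorship ...3.1...2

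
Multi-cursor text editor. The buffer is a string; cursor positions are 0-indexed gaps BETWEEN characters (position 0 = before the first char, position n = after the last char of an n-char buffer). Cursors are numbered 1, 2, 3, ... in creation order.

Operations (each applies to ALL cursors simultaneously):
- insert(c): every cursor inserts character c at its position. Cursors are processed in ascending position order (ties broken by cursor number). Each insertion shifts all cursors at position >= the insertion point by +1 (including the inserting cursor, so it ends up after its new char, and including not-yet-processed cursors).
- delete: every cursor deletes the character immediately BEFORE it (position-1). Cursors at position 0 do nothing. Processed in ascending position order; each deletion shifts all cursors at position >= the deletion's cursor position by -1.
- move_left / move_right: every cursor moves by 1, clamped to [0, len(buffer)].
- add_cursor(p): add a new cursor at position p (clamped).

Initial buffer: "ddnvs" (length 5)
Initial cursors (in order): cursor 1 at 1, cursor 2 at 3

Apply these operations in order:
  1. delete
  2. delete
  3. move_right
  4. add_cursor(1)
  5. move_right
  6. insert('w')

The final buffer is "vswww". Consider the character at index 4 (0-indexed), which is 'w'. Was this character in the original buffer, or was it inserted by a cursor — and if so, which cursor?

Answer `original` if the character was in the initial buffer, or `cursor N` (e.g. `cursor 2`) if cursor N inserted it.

Answer: cursor 3

Derivation:
After op 1 (delete): buffer="dvs" (len 3), cursors c1@0 c2@1, authorship ...
After op 2 (delete): buffer="vs" (len 2), cursors c1@0 c2@0, authorship ..
After op 3 (move_right): buffer="vs" (len 2), cursors c1@1 c2@1, authorship ..
After op 4 (add_cursor(1)): buffer="vs" (len 2), cursors c1@1 c2@1 c3@1, authorship ..
After op 5 (move_right): buffer="vs" (len 2), cursors c1@2 c2@2 c3@2, authorship ..
After op 6 (insert('w')): buffer="vswww" (len 5), cursors c1@5 c2@5 c3@5, authorship ..123
Authorship (.=original, N=cursor N): . . 1 2 3
Index 4: author = 3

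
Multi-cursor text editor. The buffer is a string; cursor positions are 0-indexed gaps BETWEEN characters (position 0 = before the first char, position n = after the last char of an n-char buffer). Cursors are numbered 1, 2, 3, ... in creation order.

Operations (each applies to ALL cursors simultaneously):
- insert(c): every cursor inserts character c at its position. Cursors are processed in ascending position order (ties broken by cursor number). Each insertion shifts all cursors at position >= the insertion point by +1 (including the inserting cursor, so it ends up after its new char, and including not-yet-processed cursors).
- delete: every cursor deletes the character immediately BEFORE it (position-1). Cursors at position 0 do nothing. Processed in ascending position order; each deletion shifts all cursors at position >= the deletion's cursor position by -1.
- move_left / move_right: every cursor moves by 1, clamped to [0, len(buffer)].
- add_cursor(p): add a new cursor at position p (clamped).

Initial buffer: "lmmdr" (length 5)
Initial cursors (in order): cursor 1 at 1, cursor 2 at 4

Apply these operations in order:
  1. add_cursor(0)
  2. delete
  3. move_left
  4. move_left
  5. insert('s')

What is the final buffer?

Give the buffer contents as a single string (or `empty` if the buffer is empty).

Answer: sssmmr

Derivation:
After op 1 (add_cursor(0)): buffer="lmmdr" (len 5), cursors c3@0 c1@1 c2@4, authorship .....
After op 2 (delete): buffer="mmr" (len 3), cursors c1@0 c3@0 c2@2, authorship ...
After op 3 (move_left): buffer="mmr" (len 3), cursors c1@0 c3@0 c2@1, authorship ...
After op 4 (move_left): buffer="mmr" (len 3), cursors c1@0 c2@0 c3@0, authorship ...
After op 5 (insert('s')): buffer="sssmmr" (len 6), cursors c1@3 c2@3 c3@3, authorship 123...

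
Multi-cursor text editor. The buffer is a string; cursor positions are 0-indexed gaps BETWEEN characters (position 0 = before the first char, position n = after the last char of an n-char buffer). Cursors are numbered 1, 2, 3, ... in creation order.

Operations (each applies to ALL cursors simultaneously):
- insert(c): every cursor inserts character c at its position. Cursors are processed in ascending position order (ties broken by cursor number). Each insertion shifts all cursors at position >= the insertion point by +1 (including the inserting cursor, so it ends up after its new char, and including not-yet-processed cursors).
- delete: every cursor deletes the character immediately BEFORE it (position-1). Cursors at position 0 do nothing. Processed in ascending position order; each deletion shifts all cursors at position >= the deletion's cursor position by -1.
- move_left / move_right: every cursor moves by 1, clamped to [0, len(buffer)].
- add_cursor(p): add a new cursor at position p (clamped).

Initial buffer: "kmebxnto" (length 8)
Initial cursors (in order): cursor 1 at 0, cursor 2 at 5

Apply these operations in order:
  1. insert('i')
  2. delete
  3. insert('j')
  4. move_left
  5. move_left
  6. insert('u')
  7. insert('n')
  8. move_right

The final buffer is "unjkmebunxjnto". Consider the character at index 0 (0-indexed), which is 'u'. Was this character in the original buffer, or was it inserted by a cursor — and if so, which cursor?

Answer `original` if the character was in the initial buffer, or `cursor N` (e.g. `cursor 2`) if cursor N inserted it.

After op 1 (insert('i')): buffer="ikmebxinto" (len 10), cursors c1@1 c2@7, authorship 1.....2...
After op 2 (delete): buffer="kmebxnto" (len 8), cursors c1@0 c2@5, authorship ........
After op 3 (insert('j')): buffer="jkmebxjnto" (len 10), cursors c1@1 c2@7, authorship 1.....2...
After op 4 (move_left): buffer="jkmebxjnto" (len 10), cursors c1@0 c2@6, authorship 1.....2...
After op 5 (move_left): buffer="jkmebxjnto" (len 10), cursors c1@0 c2@5, authorship 1.....2...
After op 6 (insert('u')): buffer="ujkmebuxjnto" (len 12), cursors c1@1 c2@7, authorship 11....2.2...
After op 7 (insert('n')): buffer="unjkmebunxjnto" (len 14), cursors c1@2 c2@9, authorship 111....22.2...
After op 8 (move_right): buffer="unjkmebunxjnto" (len 14), cursors c1@3 c2@10, authorship 111....22.2...
Authorship (.=original, N=cursor N): 1 1 1 . . . . 2 2 . 2 . . .
Index 0: author = 1

Answer: cursor 1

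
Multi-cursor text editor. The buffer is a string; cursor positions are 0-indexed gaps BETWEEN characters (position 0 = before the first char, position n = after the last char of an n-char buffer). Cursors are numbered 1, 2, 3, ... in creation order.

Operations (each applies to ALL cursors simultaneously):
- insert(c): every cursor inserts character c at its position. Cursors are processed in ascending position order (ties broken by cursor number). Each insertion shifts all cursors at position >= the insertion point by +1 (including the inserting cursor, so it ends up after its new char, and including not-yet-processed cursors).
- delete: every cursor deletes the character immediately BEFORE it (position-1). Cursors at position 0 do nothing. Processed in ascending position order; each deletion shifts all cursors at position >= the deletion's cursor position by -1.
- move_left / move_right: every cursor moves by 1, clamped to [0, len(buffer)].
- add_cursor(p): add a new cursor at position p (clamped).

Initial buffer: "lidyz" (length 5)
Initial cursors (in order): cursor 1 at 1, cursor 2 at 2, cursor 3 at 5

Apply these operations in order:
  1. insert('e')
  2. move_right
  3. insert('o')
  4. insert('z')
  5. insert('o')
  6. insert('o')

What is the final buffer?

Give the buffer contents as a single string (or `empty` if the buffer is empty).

Answer: leiozooedozooyzeozoo

Derivation:
After op 1 (insert('e')): buffer="leiedyze" (len 8), cursors c1@2 c2@4 c3@8, authorship .1.2...3
After op 2 (move_right): buffer="leiedyze" (len 8), cursors c1@3 c2@5 c3@8, authorship .1.2...3
After op 3 (insert('o')): buffer="leioedoyzeo" (len 11), cursors c1@4 c2@7 c3@11, authorship .1.12.2..33
After op 4 (insert('z')): buffer="leiozedozyzeoz" (len 14), cursors c1@5 c2@9 c3@14, authorship .1.112.22..333
After op 5 (insert('o')): buffer="leiozoedozoyzeozo" (len 17), cursors c1@6 c2@11 c3@17, authorship .1.1112.222..3333
After op 6 (insert('o')): buffer="leiozooedozooyzeozoo" (len 20), cursors c1@7 c2@13 c3@20, authorship .1.11112.2222..33333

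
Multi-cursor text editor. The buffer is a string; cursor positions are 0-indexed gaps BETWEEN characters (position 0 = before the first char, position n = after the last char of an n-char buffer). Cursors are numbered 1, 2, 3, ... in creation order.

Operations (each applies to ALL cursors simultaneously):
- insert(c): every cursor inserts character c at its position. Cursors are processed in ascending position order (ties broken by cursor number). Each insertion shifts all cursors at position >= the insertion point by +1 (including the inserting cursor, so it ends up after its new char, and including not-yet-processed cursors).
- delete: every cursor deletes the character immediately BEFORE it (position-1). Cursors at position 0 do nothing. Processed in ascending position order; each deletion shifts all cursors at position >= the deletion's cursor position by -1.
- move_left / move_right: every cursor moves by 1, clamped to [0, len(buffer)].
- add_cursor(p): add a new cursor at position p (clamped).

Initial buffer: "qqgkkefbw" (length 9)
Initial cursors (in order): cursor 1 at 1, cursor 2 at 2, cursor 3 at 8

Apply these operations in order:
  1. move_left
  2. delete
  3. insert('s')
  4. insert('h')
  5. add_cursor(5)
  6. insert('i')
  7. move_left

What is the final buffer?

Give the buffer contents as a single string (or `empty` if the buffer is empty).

Answer: sshhiiqigkkeshibw

Derivation:
After op 1 (move_left): buffer="qqgkkefbw" (len 9), cursors c1@0 c2@1 c3@7, authorship .........
After op 2 (delete): buffer="qgkkebw" (len 7), cursors c1@0 c2@0 c3@5, authorship .......
After op 3 (insert('s')): buffer="ssqgkkesbw" (len 10), cursors c1@2 c2@2 c3@8, authorship 12.....3..
After op 4 (insert('h')): buffer="sshhqgkkeshbw" (len 13), cursors c1@4 c2@4 c3@11, authorship 1212.....33..
After op 5 (add_cursor(5)): buffer="sshhqgkkeshbw" (len 13), cursors c1@4 c2@4 c4@5 c3@11, authorship 1212.....33..
After op 6 (insert('i')): buffer="sshhiiqigkkeshibw" (len 17), cursors c1@6 c2@6 c4@8 c3@15, authorship 121212.4....333..
After op 7 (move_left): buffer="sshhiiqigkkeshibw" (len 17), cursors c1@5 c2@5 c4@7 c3@14, authorship 121212.4....333..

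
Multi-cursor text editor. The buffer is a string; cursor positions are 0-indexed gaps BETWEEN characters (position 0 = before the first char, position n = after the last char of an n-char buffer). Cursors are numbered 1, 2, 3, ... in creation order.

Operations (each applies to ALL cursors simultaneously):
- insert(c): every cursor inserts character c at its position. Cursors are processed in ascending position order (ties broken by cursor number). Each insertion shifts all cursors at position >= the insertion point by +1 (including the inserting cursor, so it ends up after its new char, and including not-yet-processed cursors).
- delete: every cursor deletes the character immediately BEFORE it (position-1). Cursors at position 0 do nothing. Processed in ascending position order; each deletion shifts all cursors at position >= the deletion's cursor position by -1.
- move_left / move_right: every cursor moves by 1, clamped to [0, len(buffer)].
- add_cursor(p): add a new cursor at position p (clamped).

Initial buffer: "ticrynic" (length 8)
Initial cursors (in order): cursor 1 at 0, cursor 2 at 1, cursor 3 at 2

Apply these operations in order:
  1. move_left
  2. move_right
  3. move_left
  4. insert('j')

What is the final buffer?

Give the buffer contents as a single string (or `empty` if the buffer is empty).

Answer: jjtjicrynic

Derivation:
After op 1 (move_left): buffer="ticrynic" (len 8), cursors c1@0 c2@0 c3@1, authorship ........
After op 2 (move_right): buffer="ticrynic" (len 8), cursors c1@1 c2@1 c3@2, authorship ........
After op 3 (move_left): buffer="ticrynic" (len 8), cursors c1@0 c2@0 c3@1, authorship ........
After op 4 (insert('j')): buffer="jjtjicrynic" (len 11), cursors c1@2 c2@2 c3@4, authorship 12.3.......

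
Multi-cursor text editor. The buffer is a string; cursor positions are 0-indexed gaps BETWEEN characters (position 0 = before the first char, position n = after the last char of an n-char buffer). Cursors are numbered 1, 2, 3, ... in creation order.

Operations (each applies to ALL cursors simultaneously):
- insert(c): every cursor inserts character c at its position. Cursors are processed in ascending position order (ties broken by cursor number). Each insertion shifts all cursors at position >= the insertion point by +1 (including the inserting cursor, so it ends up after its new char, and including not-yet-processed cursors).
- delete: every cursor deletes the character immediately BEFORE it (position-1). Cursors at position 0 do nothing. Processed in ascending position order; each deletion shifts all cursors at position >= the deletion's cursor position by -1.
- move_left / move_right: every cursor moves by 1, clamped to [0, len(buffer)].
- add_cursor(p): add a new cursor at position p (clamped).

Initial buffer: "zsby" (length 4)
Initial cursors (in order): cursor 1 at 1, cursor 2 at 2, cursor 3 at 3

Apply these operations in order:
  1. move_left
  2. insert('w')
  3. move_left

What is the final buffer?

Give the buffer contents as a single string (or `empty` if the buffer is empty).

Answer: wzwswby

Derivation:
After op 1 (move_left): buffer="zsby" (len 4), cursors c1@0 c2@1 c3@2, authorship ....
After op 2 (insert('w')): buffer="wzwswby" (len 7), cursors c1@1 c2@3 c3@5, authorship 1.2.3..
After op 3 (move_left): buffer="wzwswby" (len 7), cursors c1@0 c2@2 c3@4, authorship 1.2.3..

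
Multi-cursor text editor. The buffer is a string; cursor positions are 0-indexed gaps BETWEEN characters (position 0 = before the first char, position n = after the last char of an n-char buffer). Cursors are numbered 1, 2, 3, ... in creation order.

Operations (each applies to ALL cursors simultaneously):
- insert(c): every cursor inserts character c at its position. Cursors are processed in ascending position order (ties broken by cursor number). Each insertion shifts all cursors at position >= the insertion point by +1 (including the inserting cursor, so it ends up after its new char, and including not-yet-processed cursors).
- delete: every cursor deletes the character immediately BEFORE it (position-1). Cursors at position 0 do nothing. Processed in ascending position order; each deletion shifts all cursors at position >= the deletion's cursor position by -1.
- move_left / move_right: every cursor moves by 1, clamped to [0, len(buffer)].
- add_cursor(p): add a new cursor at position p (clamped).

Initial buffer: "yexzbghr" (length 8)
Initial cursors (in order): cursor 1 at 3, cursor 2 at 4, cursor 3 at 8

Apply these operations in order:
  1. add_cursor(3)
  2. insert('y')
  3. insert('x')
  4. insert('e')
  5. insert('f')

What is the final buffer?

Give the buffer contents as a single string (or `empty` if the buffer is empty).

Answer: yexyyxxeeffzyxefbghryxef

Derivation:
After op 1 (add_cursor(3)): buffer="yexzbghr" (len 8), cursors c1@3 c4@3 c2@4 c3@8, authorship ........
After op 2 (insert('y')): buffer="yexyyzybghry" (len 12), cursors c1@5 c4@5 c2@7 c3@12, authorship ...14.2....3
After op 3 (insert('x')): buffer="yexyyxxzyxbghryx" (len 16), cursors c1@7 c4@7 c2@10 c3@16, authorship ...1414.22....33
After op 4 (insert('e')): buffer="yexyyxxeezyxebghryxe" (len 20), cursors c1@9 c4@9 c2@13 c3@20, authorship ...141414.222....333
After op 5 (insert('f')): buffer="yexyyxxeeffzyxefbghryxef" (len 24), cursors c1@11 c4@11 c2@16 c3@24, authorship ...14141414.2222....3333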